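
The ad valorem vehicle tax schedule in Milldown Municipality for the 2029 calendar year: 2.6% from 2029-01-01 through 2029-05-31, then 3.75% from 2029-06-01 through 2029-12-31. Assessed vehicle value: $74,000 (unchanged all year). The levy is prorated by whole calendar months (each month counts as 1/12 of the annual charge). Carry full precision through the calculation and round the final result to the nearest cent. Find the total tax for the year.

$2,420.42

2029-01-01 to 2029-05-31: 5 months at 2.6% → $74,000 × 2.6% × 5/12 = $801.6667
2029-06-01 to 2029-12-31: 7 months at 3.75% → $74,000 × 3.75% × 7/12 = $1,618.7500
Total = $2,420.4167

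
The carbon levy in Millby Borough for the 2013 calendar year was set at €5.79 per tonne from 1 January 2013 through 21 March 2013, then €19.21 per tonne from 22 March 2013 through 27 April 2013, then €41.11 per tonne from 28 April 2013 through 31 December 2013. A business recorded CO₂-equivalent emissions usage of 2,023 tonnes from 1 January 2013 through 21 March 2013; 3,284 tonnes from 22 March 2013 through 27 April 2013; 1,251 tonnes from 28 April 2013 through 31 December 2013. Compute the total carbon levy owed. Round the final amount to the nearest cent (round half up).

1 January – 21 March 2013: 2,023 tonnes at €5.79/tonne → €11,713.17
22 March – 27 April 2013: 3,284 tonnes at €19.21/tonne → €63,085.64
28 April – 31 December 2013: 1,251 tonnes at €41.11/tonne → €51,428.61

€126,227.42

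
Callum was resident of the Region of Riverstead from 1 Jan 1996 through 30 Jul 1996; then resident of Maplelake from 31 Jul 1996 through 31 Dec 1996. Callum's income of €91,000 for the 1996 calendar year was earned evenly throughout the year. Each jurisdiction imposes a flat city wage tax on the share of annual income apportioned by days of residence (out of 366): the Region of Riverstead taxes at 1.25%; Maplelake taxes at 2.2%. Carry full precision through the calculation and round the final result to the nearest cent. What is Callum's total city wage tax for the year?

The Region of Riverstead, 1 Jan – 30 Jul 1996: 212 days → €91,000 × 1.25% × 212/366 = €658.8798
Maplelake, 31 Jul – 31 Dec 1996: 154 days → €91,000 × 2.2% × 154/366 = €842.3716
Total = €1,501.2514

€1,501.25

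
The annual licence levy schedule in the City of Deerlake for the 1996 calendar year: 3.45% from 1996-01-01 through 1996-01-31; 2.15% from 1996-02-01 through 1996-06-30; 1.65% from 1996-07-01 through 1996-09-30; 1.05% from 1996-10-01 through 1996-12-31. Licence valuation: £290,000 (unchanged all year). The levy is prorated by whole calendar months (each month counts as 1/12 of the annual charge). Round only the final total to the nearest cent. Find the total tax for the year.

1996-01-01 to 1996-01-31: 1 month at 3.45% → £290,000 × 3.45% × 1/12 = £833.7500
1996-02-01 to 1996-06-30: 5 months at 2.15% → £290,000 × 2.15% × 5/12 = £2,597.9167
1996-07-01 to 1996-09-30: 3 months at 1.65% → £290,000 × 1.65% × 3/12 = £1,196.2500
1996-10-01 to 1996-12-31: 3 months at 1.05% → £290,000 × 1.05% × 3/12 = £761.2500
Total = £5,389.1667

£5,389.17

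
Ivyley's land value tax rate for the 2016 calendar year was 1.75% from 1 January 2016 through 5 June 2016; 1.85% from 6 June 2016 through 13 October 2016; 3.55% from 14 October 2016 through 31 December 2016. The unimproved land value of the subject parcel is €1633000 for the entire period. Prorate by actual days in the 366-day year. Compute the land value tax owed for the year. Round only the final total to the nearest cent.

1 January – 5 June 2016: 157 days at 1.75% → €1633000 × 1.75% × 157/366 = €12258.6544
6 June – 13 October 2016: 130 days at 1.85% → €1633000 × 1.85% × 130/366 = €10730.5055
14 October – 31 December 2016: 79 days at 3.55% → €1633000 × 3.55% × 79/366 = €12512.9740
Total = €35502.1339

€35502.13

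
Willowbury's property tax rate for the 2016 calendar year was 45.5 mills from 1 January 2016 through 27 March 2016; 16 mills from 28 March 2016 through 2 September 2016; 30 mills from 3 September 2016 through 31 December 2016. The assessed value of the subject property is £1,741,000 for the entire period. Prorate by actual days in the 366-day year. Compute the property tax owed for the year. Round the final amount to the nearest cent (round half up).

£48,055.88

1 January – 27 March 2016: 87 days at 45.5 mills → £1,741,000 × 4.55% × 87/366 = £18,829.9139
28 March – 2 September 2016: 159 days at 16 mills → £1,741,000 × 1.6% × 159/366 = £12,101.3770
3 September – 31 December 2016: 120 days at 30 mills → £1,741,000 × 3% × 120/366 = £17,124.5902
Total = £48,055.8811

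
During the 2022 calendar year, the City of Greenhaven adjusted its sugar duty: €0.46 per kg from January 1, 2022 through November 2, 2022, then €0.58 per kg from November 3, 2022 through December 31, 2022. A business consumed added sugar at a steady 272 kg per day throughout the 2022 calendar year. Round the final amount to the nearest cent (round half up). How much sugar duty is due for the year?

€47,594.56

January 1 – November 2, 2022: 306 days × 272 kg/day = 83,232 kg at €0.46/kg → €38,286.72
November 3 – December 31, 2022: 59 days × 272 kg/day = 16,048 kg at €0.58/kg → €9,307.84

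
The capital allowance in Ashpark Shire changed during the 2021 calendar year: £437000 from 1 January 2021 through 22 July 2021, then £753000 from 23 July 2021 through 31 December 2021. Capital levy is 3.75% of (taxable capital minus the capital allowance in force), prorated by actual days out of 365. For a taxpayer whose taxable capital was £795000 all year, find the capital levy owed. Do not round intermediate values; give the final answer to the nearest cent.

£8165.55

1 January – 22 July 2021: 203 days, exemption £437000 → (£795000 − £437000) × 3.75% × 203/365 = £7466.5068
23 July – 31 December 2021: 162 days, exemption £753000 → (£795000 − £753000) × 3.75% × 162/365 = £699.0411
Total = £8165.5479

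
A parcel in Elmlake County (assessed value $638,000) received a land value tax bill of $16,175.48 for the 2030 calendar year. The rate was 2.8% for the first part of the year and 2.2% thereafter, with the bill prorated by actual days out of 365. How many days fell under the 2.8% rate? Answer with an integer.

204 days

Let d = days at the first rate; then 365 − d days at the second rate.
$638,000 × [2.8%·d + 2.2%·(365−d)] / 365 = $16,175.48
Solving gives d = 204, so the new rate took effect on July 24, 2030.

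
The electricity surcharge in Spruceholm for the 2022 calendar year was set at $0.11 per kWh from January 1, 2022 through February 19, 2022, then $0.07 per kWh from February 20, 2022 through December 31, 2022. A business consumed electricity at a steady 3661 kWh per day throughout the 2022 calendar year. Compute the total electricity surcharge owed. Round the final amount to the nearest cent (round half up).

January 1 – February 19, 2022: 50 days × 3661 kWh/day = 183,050 kWh at $0.11/kWh → $20,135.50
February 20 – December 31, 2022: 315 days × 3661 kWh/day = 1,153,215 kWh at $0.07/kWh → $80,725.05

$100,860.55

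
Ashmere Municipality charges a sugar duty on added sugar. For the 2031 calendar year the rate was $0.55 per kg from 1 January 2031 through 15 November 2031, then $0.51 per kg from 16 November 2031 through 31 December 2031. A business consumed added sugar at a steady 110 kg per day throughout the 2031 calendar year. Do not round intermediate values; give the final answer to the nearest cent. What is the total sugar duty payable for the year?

$21,880.10

1 January – 15 November 2031: 319 days × 110 kg/day = 35,090 kg at $0.55/kg → $19,299.50
16 November – 31 December 2031: 46 days × 110 kg/day = 5,060 kg at $0.51/kg → $2,580.60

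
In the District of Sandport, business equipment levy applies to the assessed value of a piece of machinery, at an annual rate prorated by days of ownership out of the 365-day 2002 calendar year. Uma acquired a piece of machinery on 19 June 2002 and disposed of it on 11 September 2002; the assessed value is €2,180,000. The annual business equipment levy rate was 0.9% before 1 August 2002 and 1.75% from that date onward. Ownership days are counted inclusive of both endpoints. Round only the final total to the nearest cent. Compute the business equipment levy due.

€6,701.26

19 June – 31 July 2002: 43 days at 0.9% → €2,180,000 × 0.9% × 43/365 = €2,311.3973
1 August – 11 September 2002: 42 days at 1.75% → €2,180,000 × 1.75% × 42/365 = €4,389.8630
Total = €6,701.2603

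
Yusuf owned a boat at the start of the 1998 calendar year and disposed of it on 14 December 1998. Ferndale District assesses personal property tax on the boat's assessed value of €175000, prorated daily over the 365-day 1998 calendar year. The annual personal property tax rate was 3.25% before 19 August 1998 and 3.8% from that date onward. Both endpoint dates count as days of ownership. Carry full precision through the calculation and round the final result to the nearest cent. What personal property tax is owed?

1 January – 18 August 1998: 230 days at 3.25% → €175000 × 3.25% × 230/365 = €3583.9041
19 August – 14 December 1998: 118 days at 3.8% → €175000 × 3.8% × 118/365 = €2149.8630
Total = €5733.7671

€5733.77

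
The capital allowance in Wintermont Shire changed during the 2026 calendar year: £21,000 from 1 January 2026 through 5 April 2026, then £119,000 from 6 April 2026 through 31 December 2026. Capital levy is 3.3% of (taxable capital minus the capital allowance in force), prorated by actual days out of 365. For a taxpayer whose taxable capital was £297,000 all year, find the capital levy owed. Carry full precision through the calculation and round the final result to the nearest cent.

£6,715.73

1 January – 5 April 2026: 95 days, exemption £21,000 → (£297,000 − £21,000) × 3.3% × 95/365 = £2,370.5753
6 April – 31 December 2026: 270 days, exemption £119,000 → (£297,000 − £119,000) × 3.3% × 270/365 = £4,345.1507
Total = £6,715.7260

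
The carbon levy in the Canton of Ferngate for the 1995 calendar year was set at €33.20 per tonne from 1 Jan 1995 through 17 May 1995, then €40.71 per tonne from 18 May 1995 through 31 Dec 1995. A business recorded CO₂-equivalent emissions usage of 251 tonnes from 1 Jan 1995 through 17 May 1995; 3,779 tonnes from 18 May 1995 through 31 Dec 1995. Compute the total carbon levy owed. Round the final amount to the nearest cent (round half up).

€162,176.29

1 Jan – 17 May 1995: 251 tonnes at €33.20/tonne → €8,333.20
18 May – 31 Dec 1995: 3,779 tonnes at €40.71/tonne → €153,843.09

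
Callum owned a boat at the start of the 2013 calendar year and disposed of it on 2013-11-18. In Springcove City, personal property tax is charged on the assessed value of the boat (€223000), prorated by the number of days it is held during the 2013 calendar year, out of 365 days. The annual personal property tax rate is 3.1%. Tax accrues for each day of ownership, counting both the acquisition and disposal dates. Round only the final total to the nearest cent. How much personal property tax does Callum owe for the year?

€6098.59

Days held (2013-01-01 to 2013-11-18): 322 out of 365
Tax = €223000 × 3.1% × 322/365 = €6098.5918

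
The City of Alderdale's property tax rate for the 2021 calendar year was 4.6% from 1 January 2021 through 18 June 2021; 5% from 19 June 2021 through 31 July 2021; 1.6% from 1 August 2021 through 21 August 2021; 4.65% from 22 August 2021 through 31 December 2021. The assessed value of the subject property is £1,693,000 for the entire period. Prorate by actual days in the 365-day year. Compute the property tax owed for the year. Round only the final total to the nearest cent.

1 January – 18 June 2021: 169 days at 4.6% → £1,693,000 × 4.6% × 169/365 = £36,058.5808
19 June – 31 July 2021: 43 days at 5% → £1,693,000 × 5% × 43/365 = £9,972.4658
1 August – 21 August 2021: 21 days at 1.6% → £1,693,000 × 1.6% × 21/365 = £1,558.4877
22 August – 31 December 2021: 132 days at 4.65% → £1,693,000 × 4.65% × 132/365 = £28,470.2301
Total = £76,059.7644

£76,059.76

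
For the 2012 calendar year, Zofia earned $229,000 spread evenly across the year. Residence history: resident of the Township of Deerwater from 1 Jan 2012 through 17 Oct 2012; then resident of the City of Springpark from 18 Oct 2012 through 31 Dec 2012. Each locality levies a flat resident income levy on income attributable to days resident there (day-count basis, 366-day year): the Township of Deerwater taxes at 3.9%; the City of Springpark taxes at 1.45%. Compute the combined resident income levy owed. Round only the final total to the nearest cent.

The Township of Deerwater, 1 Jan – 17 Oct 2012: 291 days → $229,000 × 3.9% × 291/366 = $7,100.8770
The City of Springpark, 18 Oct – 31 Dec 2012: 75 days → $229,000 × 1.45% × 75/366 = $680.4303
Total = $7,781.3074

$7,781.31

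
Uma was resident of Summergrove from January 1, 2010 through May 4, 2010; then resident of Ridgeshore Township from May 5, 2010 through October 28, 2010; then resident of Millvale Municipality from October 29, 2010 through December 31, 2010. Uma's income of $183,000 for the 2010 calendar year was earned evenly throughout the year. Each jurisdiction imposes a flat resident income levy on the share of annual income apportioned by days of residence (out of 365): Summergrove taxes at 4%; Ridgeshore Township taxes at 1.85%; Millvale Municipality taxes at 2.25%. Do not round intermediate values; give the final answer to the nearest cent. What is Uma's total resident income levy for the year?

Summergrove, January 1 – May 4, 2010: 124 days → $183,000 × 4% × 124/365 = $2,486.7945
Ridgeshore Township, May 5 – October 28, 2010: 177 days → $183,000 × 1.85% × 177/365 = $1,641.7356
Millvale Municipality, October 29 – December 31, 2010: 64 days → $183,000 × 2.25% × 64/365 = $721.9726
Total = $4,850.5027

$4,850.50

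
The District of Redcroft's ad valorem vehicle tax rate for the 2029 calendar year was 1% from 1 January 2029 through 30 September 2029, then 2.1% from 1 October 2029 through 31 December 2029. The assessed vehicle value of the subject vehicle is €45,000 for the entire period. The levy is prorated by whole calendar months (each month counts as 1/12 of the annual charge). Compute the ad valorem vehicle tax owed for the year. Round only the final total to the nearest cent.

€573.75

1 January – 30 September 2029: 9 months at 1% → €45,000 × 1% × 9/12 = €337.5000
1 October – 31 December 2029: 3 months at 2.1% → €45,000 × 2.1% × 3/12 = €236.2500
Total = €573.7500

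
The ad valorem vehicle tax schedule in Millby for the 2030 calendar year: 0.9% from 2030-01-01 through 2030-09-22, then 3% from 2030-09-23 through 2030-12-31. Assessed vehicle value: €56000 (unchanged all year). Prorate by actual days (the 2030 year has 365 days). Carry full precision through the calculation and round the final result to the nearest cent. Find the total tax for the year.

€826.19

2030-01-01 to 2030-09-22: 265 days at 0.9% → €56000 × 0.9% × 265/365 = €365.9178
2030-09-23 to 2030-12-31: 100 days at 3% → €56000 × 3% × 100/365 = €460.2740
Total = €826.1918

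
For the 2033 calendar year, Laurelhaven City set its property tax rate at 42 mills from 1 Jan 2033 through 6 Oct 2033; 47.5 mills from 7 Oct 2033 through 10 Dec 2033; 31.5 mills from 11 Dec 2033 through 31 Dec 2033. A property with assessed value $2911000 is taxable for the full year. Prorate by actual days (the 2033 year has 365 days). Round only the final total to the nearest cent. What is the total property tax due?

$123354.62

1 Jan – 6 Oct 2033: 279 days at 42 mills → $2911000 × 4.2% × 279/365 = $93455.0630
7 Oct – 10 Dec 2033: 65 days at 47.5 mills → $2911000 × 4.75% × 65/365 = $24623.8699
11 Dec – 31 Dec 2033: 21 days at 31.5 mills → $2911000 × 3.15% × 21/365 = $5275.6890
Total = $123354.6219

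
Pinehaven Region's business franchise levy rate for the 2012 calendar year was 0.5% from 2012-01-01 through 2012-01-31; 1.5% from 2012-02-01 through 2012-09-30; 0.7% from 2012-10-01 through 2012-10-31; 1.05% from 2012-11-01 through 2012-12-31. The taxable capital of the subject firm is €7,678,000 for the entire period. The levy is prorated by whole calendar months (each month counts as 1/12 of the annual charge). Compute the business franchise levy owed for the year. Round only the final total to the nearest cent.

2012-01-01 to 2012-01-31: 1 month at 0.5% → €7,678,000 × 0.5% × 1/12 = €3,199.1667
2012-02-01 to 2012-09-30: 8 months at 1.5% → €7,678,000 × 1.5% × 8/12 = €76,780.0000
2012-10-01 to 2012-10-31: 1 month at 0.7% → €7,678,000 × 0.7% × 1/12 = €4,478.8333
2012-11-01 to 2012-12-31: 2 months at 1.05% → €7,678,000 × 1.05% × 2/12 = €13,436.5000
Total = €97,894.5000

€97,894.50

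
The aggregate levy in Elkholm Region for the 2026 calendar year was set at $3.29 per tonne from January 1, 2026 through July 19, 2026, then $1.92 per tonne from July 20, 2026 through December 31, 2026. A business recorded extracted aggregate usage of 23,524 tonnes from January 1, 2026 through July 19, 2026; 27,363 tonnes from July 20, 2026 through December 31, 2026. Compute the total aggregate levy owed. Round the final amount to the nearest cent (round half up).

January 1 – July 19, 2026: 23,524 tonnes at $3.29/tonne → $77393.96
July 20 – December 31, 2026: 27,363 tonnes at $1.92/tonne → $52536.96

$129930.92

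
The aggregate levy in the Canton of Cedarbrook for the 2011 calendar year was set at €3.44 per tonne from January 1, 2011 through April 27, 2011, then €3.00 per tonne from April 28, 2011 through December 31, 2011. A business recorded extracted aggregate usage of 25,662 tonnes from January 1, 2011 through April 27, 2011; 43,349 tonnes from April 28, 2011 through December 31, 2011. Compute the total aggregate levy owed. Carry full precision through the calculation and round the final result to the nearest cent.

€218,324.28

January 1 – April 27, 2011: 25,662 tonnes at €3.44/tonne → €88,277.28
April 28 – December 31, 2011: 43,349 tonnes at €3.00/tonne → €130,047.00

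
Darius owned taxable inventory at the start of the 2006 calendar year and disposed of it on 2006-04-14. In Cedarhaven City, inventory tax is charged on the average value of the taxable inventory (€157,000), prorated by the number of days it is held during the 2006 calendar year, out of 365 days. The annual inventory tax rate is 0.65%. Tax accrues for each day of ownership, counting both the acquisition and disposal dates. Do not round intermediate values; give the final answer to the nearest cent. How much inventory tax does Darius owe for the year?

€290.77

Days held (2006-01-01 to 2006-04-14): 104 out of 365
Tax = €157,000 × 0.65% × 104/365 = €290.7726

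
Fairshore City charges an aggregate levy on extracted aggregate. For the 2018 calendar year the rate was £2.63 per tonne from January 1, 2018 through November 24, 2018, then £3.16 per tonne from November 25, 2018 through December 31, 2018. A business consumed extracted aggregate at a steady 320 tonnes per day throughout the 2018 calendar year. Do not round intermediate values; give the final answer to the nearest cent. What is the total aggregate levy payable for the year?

£313,459.20

January 1 – November 24, 2018: 328 days × 320 tonnes/day = 104,960 tonnes at £2.63/tonne → £276,044.80
November 25 – December 31, 2018: 37 days × 320 tonnes/day = 11,840 tonnes at £3.16/tonne → £37,414.40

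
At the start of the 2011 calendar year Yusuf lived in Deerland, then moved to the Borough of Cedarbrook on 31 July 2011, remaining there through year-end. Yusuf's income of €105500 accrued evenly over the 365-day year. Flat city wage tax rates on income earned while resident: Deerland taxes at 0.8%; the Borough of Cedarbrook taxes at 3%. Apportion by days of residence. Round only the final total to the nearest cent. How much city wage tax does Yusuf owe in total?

Deerland, 1 January – 30 July 2011: 211 days → €105500 × 0.8% × 211/365 = €487.9014
The Borough of Cedarbrook, 31 July – 31 December 2011: 154 days → €105500 × 3% × 154/365 = €1335.3699
Total = €1823.2712

€1823.27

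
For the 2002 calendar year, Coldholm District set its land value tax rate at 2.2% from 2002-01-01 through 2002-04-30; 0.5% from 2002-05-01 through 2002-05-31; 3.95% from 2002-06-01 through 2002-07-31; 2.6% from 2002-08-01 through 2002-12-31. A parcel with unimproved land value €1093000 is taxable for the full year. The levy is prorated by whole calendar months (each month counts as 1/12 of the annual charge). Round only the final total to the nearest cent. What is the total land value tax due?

2002-01-01 to 2002-04-30: 4 months at 2.2% → €1093000 × 2.2% × 4/12 = €8015.3333
2002-05-01 to 2002-05-31: 1 month at 0.5% → €1093000 × 0.5% × 1/12 = €455.4167
2002-06-01 to 2002-07-31: 2 months at 3.95% → €1093000 × 3.95% × 2/12 = €7195.5833
2002-08-01 to 2002-12-31: 5 months at 2.6% → €1093000 × 2.6% × 5/12 = €11840.8333
Total = €27507.1667

€27507.17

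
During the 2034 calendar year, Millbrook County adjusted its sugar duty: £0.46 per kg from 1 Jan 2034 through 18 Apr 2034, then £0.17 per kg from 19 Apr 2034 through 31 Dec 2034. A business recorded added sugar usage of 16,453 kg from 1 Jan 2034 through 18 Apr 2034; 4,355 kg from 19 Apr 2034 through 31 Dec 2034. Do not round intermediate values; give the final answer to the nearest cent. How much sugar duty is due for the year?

£8,308.73

1 Jan – 18 Apr 2034: 16,453 kg at £0.46/kg → £7,568.38
19 Apr – 31 Dec 2034: 4,355 kg at £0.17/kg → £740.35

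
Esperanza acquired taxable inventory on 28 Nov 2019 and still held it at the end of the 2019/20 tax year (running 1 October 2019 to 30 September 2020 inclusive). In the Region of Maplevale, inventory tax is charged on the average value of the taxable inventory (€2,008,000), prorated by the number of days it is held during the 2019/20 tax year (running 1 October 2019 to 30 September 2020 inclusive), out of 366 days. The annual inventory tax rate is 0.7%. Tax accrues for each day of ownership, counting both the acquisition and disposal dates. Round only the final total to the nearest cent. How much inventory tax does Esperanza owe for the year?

Days held (28 Nov 2019 – 30 Sep 2020): 308 out of 366
Tax = €2,008,000 × 0.7% × 308/366 = €11,828.5464

€11,828.55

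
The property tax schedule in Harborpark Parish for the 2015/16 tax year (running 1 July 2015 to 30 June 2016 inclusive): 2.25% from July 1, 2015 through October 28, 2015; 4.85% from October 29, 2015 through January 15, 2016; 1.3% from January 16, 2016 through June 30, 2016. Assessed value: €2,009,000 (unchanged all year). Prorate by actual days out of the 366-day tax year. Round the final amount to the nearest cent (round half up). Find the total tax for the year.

€47,768.64

July 1 – October 28, 2015: 120 days at 2.25% → €2,009,000 × 2.25% × 120/366 = €14,820.4918
October 29, 2015 – January 15, 2016: 79 days at 4.85% → €2,009,000 × 4.85% × 79/366 = €21,031.3757
January 16 – June 30, 2016: 167 days at 1.3% → €2,009,000 × 1.3% × 167/366 = €11,916.7732
Total = €47,768.6407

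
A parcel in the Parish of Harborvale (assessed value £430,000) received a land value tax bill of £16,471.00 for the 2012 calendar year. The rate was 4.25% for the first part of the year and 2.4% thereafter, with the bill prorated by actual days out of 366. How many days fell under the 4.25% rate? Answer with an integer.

283 days

Let d = days at the first rate; then 366 − d days at the second rate.
£430,000 × [4.25%·d + 2.4%·(366−d)] / 366 = £16,471.00
Solving gives d = 283, so the new rate took effect on October 10, 2012.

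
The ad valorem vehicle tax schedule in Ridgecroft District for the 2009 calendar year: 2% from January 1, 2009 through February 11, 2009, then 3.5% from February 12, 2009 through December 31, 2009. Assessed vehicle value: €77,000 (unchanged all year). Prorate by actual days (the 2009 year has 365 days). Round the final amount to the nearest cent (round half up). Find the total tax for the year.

€2,562.10

January 1 – February 11, 2009: 42 days at 2% → €77,000 × 2% × 42/365 = €177.2055
February 12 – December 31, 2009: 323 days at 3.5% → €77,000 × 3.5% × 323/365 = €2,384.8904
Total = €2,562.0959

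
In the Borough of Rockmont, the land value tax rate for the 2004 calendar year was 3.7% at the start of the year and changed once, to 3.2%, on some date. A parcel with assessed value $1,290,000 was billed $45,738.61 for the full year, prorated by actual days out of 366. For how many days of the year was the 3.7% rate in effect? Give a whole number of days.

253 days

Let d = days at the first rate; then 366 − d days at the second rate.
$1,290,000 × [3.7%·d + 3.2%·(366−d)] / 366 = $45,738.61
Solving gives d = 253, so the new rate took effect on September 10, 2004.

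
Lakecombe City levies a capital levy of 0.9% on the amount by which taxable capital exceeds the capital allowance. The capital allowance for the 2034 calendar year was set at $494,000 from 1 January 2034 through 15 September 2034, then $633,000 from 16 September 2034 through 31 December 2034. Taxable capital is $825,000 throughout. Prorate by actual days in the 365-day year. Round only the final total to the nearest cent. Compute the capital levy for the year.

$2,612.27

1 January – 15 September 2034: 258 days, exemption $494,000 → ($825,000 − $494,000) × 0.9% × 258/365 = $2,105.7041
16 September – 31 December 2034: 107 days, exemption $633,000 → ($825,000 − $633,000) × 0.9% × 107/365 = $506.5644
Total = $2,612.2685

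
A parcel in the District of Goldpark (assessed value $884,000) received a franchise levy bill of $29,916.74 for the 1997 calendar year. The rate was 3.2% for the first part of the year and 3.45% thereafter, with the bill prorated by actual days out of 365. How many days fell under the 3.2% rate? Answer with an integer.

96 days

Let d = days at the first rate; then 365 − d days at the second rate.
$884,000 × [3.2%·d + 3.45%·(365−d)] / 365 = $29,916.74
Solving gives d = 96, so the new rate took effect on 7 April 1997.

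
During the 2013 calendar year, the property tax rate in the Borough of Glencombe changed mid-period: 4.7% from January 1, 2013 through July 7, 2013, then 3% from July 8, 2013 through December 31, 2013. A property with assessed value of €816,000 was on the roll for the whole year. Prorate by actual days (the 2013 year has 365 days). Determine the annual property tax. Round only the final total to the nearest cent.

January 1 – July 7, 2013: 188 days at 4.7% → €816,000 × 4.7% × 188/365 = €19,753.9068
July 8 – December 31, 2013: 177 days at 3% → €816,000 × 3% × 177/365 = €11,871.1233
Total = €31,625.0301

€31,625.03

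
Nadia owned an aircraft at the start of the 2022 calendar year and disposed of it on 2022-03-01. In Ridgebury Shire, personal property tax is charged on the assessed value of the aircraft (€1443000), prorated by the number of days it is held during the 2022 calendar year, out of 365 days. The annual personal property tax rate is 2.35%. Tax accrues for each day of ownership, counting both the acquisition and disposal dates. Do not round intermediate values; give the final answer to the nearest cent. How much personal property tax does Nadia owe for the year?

Days held (2022-01-01 to 2022-03-01): 60 out of 365
Tax = €1443000 × 2.35% × 60/365 = €5574.3288

€5574.33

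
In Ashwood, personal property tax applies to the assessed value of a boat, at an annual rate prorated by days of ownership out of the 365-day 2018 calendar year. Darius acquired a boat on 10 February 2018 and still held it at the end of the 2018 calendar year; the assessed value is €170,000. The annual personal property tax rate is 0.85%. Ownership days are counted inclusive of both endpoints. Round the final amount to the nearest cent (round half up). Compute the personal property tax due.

Days held (10 February – 31 December 2018): 325 out of 365
Tax = €170,000 × 0.85% × 325/365 = €1,286.6438

€1,286.64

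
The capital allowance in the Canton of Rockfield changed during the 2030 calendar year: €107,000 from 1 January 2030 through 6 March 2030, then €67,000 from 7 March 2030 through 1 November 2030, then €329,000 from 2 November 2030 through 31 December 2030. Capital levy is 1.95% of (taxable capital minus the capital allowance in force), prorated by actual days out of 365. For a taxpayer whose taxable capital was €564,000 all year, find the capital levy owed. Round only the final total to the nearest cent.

1 January – 6 March 2030: 65 days, exemption €107,000 → (€564,000 − €107,000) × 1.95% × 65/365 = €1,586.9795
7 March – 1 November 2030: 240 days, exemption €67,000 → (€564,000 − €67,000) × 1.95% × 240/365 = €6,372.4932
2 November – 31 December 2030: 60 days, exemption €329,000 → (€564,000 − €329,000) × 1.95% × 60/365 = €753.2877
Total = €8,712.7603

€8,712.76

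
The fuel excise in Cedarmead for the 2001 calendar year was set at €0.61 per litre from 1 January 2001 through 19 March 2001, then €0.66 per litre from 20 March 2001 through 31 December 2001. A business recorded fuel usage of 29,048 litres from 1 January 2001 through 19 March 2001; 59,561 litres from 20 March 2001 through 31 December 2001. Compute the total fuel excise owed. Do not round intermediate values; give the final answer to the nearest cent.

€57,029.54

1 January – 19 March 2001: 29,048 litres at €0.61/litre → €17,719.28
20 March – 31 December 2001: 59,561 litres at €0.66/litre → €39,310.26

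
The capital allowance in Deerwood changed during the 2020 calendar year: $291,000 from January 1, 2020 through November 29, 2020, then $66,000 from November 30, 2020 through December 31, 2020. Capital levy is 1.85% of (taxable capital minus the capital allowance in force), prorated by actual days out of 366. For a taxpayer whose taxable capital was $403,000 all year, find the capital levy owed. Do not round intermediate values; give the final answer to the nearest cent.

January 1 – November 29, 2020: 334 days, exemption $291,000 → ($403,000 − $291,000) × 1.85% × 334/366 = $1,890.8415
November 30 – December 31, 2020: 32 days, exemption $66,000 → ($403,000 − $66,000) × 1.85% × 32/366 = $545.0929
Total = $2,435.9344

$2,435.93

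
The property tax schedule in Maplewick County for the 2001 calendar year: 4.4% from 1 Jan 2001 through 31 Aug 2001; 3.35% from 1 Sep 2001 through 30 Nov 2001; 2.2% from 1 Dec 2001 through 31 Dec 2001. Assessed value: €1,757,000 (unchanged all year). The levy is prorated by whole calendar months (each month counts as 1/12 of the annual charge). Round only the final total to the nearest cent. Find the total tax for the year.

1 Jan – 31 Aug 2001: 8 months at 4.4% → €1,757,000 × 4.4% × 8/12 = €51,538.6667
1 Sep – 30 Nov 2001: 3 months at 3.35% → €1,757,000 × 3.35% × 3/12 = €14,714.8750
1 Dec – 31 Dec 2001: 1 month at 2.2% → €1,757,000 × 2.2% × 1/12 = €3,221.1667
Total = €69,474.7083

€69,474.71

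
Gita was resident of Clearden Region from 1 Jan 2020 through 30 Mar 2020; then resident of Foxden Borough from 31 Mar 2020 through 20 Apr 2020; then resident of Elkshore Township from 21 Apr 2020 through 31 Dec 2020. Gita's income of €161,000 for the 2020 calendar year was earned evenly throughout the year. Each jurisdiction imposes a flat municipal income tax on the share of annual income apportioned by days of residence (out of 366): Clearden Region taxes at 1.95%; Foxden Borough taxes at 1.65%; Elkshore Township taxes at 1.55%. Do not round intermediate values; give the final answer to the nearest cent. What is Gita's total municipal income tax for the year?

€2,663.10

Clearden Region, 1 Jan – 30 Mar 2020: 90 days → €161,000 × 1.95% × 90/366 = €772.0082
Foxden Borough, 31 Mar – 20 Apr 2020: 21 days → €161,000 × 1.65% × 21/366 = €152.4221
Elkshore Township, 21 Apr – 31 Dec 2020: 255 days → €161,000 × 1.55% × 255/366 = €1,738.6680
Total = €2,663.0984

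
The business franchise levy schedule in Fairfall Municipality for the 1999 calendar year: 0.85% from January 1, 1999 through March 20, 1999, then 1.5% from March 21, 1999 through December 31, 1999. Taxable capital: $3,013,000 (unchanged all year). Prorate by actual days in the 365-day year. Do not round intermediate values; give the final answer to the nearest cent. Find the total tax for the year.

January 1 – March 20, 1999: 79 days at 0.85% → $3,013,000 × 0.85% × 79/365 = $5,543.0945
March 21 – December 31, 1999: 286 days at 1.5% → $3,013,000 × 1.5% × 286/365 = $35,413.0685
Total = $40,956.1630

$40,956.16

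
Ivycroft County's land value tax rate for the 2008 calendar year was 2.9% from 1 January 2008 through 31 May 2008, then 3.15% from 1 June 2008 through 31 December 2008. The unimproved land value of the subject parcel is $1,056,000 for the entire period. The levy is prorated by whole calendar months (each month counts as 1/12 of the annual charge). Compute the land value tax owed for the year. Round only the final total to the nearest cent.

$32,164.00

1 January – 31 May 2008: 5 months at 2.9% → $1,056,000 × 2.9% × 5/12 = $12,760.0000
1 June – 31 December 2008: 7 months at 3.15% → $1,056,000 × 3.15% × 7/12 = $19,404.0000
Total = $32,164.0000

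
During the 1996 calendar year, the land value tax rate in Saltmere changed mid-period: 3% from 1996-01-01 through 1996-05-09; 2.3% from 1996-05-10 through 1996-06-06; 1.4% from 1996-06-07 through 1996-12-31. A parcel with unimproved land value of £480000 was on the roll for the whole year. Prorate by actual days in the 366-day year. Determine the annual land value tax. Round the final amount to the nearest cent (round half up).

1996-01-01 to 1996-05-09: 130 days at 3% → £480000 × 3% × 130/366 = £5114.7541
1996-05-10 to 1996-06-06: 28 days at 2.3% → £480000 × 2.3% × 28/366 = £844.5902
1996-06-07 to 1996-12-31: 208 days at 1.4% → £480000 × 1.4% × 208/366 = £3819.0164
Total = £9778.3607

£9778.36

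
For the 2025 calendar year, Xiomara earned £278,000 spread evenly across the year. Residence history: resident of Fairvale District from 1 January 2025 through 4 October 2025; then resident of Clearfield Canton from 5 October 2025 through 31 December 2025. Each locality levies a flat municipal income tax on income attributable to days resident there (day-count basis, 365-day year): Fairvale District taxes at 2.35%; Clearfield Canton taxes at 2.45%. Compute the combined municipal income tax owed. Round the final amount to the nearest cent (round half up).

Fairvale District, 1 January – 4 October 2025: 277 days → £278,000 × 2.35% × 277/365 = £4,957.9205
Clearfield Canton, 5 October – 31 December 2025: 88 days → £278,000 × 2.45% × 88/365 = £1,642.1041
Total = £6,600.0247

£6,600.02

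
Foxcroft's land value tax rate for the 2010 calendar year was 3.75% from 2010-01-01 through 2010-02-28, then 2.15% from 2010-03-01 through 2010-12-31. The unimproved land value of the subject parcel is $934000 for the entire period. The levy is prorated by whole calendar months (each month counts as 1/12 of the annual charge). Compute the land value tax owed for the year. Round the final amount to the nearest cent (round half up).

$22571.67

2010-01-01 to 2010-02-28: 2 months at 3.75% → $934000 × 3.75% × 2/12 = $5837.5000
2010-03-01 to 2010-12-31: 10 months at 2.15% → $934000 × 2.15% × 10/12 = $16734.1667
Total = $22571.6667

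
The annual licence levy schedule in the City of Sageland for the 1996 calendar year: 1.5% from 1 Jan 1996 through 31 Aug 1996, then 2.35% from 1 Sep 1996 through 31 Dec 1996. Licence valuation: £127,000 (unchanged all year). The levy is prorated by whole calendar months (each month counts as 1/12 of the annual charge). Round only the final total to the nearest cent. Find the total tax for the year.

£2,264.83

1 Jan – 31 Aug 1996: 8 months at 1.5% → £127,000 × 1.5% × 8/12 = £1,270.0000
1 Sep – 31 Dec 1996: 4 months at 2.35% → £127,000 × 2.35% × 4/12 = £994.8333
Total = £2,264.8333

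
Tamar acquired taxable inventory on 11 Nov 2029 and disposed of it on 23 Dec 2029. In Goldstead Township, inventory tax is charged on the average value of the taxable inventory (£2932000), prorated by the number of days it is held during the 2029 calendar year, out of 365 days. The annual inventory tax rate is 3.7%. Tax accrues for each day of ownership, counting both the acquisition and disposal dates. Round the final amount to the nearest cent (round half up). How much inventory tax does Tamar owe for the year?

£12780.31

Days held (11 Nov – 23 Dec 2029): 43 out of 365
Tax = £2932000 × 3.7% × 43/365 = £12780.3068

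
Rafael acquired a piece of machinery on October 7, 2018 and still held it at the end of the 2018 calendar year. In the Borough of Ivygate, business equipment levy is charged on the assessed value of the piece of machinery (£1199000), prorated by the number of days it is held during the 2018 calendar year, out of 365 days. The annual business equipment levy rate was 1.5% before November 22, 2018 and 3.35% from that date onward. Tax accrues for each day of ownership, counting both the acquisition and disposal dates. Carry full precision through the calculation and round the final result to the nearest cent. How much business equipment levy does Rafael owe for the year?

October 7 – November 21, 2018: 46 days at 1.5% → £1199000 × 1.5% × 46/365 = £2266.6027
November 22 – December 31, 2018: 40 days at 3.35% → £1199000 × 3.35% × 40/365 = £4401.8082
Total = £6668.4110

£6668.41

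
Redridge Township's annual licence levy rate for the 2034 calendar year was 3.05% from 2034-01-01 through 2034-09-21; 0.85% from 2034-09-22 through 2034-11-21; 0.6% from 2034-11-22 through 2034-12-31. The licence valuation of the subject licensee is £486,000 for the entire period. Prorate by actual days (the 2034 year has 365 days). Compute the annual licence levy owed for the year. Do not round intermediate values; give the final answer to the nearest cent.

£11,731.24

2034-01-01 to 2034-09-21: 264 days at 3.05% → £486,000 × 3.05% × 264/365 = £10,721.2932
2034-09-22 to 2034-11-21: 61 days at 0.85% → £486,000 × 0.85% × 61/365 = £690.3863
2034-11-22 to 2034-12-31: 40 days at 0.6% → £486,000 × 0.6% × 40/365 = £319.5616
Total = £11,731.2411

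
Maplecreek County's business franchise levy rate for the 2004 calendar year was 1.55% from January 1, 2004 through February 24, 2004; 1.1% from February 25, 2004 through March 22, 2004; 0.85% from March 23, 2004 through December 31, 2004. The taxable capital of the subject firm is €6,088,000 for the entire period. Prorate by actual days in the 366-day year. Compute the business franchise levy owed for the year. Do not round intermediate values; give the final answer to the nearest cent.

€59,274.83

January 1 – February 24, 2004: 55 days at 1.55% → €6,088,000 × 1.55% × 55/366 = €14,180.3825
February 25 – March 22, 2004: 27 days at 1.1% → €6,088,000 × 1.1% × 27/366 = €4,940.2623
March 23 – December 31, 2004: 284 days at 0.85% → €6,088,000 × 0.85% × 284/366 = €40,154.1858
Total = €59,274.8306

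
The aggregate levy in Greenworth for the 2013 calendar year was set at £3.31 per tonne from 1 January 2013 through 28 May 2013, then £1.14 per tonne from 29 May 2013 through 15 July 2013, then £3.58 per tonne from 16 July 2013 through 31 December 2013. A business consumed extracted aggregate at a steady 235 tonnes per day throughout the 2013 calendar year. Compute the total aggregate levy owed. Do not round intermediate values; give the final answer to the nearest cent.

£270,160.70

1 January – 28 May 2013: 148 days × 235 tonnes/day = 34,780 tonnes at £3.31/tonne → £115,121.80
29 May – 15 July 2013: 48 days × 235 tonnes/day = 11,280 tonnes at £1.14/tonne → £12,859.20
16 July – 31 December 2013: 169 days × 235 tonnes/day = 39,715 tonnes at £3.58/tonne → £142,179.70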